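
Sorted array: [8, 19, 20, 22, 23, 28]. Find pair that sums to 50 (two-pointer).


Two pointers: lo=0, hi=5
Found pair: (22, 28) summing to 50


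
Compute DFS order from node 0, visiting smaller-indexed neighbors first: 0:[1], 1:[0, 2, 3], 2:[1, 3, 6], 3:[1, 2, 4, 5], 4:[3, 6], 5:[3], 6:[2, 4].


DFS stack-based: start with [0]
Visit order: [0, 1, 2, 3, 4, 6, 5]


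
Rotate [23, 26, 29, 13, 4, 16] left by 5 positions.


Left rotate by 5: [16, 23, 26, 29, 13, 4]


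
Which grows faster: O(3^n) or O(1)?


constant grows slower than exponential (base 3)
O(1) is asymptotically smaller; O(3^n) grows faster


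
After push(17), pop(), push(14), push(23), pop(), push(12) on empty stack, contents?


push(17) -> [17]
pop() returns 17 -> []
push(14) -> [14]
push(23) -> [14, 23]
pop() returns 23 -> [14]
push(12) -> [14, 12]
Final stack (bottom to top): [14, 12]


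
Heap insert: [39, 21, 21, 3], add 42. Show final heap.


Append 42: [39, 21, 21, 3, 42]
Bubble up: swap idx 4(42) with idx 1(21); swap idx 1(42) with idx 0(39)
Result: [42, 39, 21, 3, 21]


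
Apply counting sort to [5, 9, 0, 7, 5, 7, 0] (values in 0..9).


Count array: [2, 0, 0, 0, 0, 2, 0, 2, 0, 1]
Reconstruct: [0, 0, 5, 5, 7, 7, 9]


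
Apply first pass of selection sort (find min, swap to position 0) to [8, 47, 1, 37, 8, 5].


After one pass: [1, 47, 8, 37, 8, 5]


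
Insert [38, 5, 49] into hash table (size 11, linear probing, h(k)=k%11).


Insertions: 38->slot 5; 5->slot 6; 49->slot 7
Table: [None, None, None, None, None, 38, 5, 49, None, None, None]


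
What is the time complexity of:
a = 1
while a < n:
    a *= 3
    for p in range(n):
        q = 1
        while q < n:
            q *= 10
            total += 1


Per nesting level: O(log n) * O(n) * O(log n) = O(n (log n)^2)
Complexity: O(n (log n)^2)


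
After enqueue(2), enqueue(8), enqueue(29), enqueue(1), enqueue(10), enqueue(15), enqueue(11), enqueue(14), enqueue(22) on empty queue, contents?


enqueue(2) -> [2]
enqueue(8) -> [2, 8]
enqueue(29) -> [2, 8, 29]
enqueue(1) -> [2, 8, 29, 1]
enqueue(10) -> [2, 8, 29, 1, 10]
enqueue(15) -> [2, 8, 29, 1, 10, 15]
enqueue(11) -> [2, 8, 29, 1, 10, 15, 11]
enqueue(14) -> [2, 8, 29, 1, 10, 15, 11, 14]
enqueue(22) -> [2, 8, 29, 1, 10, 15, 11, 14, 22]
Final queue (front to back): [2, 8, 29, 1, 10, 15, 11, 14, 22]


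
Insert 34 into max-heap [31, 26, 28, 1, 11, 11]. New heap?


Append 34: [31, 26, 28, 1, 11, 11, 34]
Bubble up: swap idx 6(34) with idx 2(28); swap idx 2(34) with idx 0(31)
Result: [34, 26, 31, 1, 11, 11, 28]


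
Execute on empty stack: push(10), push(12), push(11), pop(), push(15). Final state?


push(10) -> [10]
push(12) -> [10, 12]
push(11) -> [10, 12, 11]
pop() returns 11 -> [10, 12]
push(15) -> [10, 12, 15]
Final stack (bottom to top): [10, 12, 15]


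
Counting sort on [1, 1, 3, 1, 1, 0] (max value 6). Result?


Count array: [1, 4, 0, 1, 0, 0, 0]
Reconstruct: [0, 1, 1, 1, 1, 3]


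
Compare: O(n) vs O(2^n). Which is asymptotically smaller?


linear grows slower than exponential
O(n) is asymptotically smaller; O(2^n) grows faster


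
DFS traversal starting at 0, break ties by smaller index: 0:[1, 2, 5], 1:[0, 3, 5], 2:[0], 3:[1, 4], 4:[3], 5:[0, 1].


DFS stack-based: start with [0]
Visit order: [0, 1, 3, 4, 5, 2]


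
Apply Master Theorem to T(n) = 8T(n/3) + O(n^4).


a=8, b=3, c=4. log_3(8)=1.893 < c=4. Case 3: O(n^c) = O(n^4)
Complexity: O(n^4)


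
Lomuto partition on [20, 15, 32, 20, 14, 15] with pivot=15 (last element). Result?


Elements <= 15 go left of pivot.
Result: [15, 14, 15, 20, 20, 32], pivot at index 2


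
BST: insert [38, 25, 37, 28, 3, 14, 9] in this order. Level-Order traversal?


Root = 38; build tree by BST insertion.
Level-Order traversal: [38, 25, 3, 37, 14, 28, 9]


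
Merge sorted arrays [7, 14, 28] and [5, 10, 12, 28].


Compare heads, take smaller each step.
Merged: [5, 7, 10, 12, 14, 28, 28]


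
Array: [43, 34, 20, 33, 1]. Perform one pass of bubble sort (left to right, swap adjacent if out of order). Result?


After one pass: [34, 20, 33, 1, 43]


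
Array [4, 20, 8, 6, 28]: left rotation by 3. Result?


Left rotate by 3: [6, 28, 4, 20, 8]


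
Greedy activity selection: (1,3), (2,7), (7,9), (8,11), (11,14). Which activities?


Greedy: pick earliest-ending, then skip overlaps.
Selected (3 activities): [(1, 3), (7, 9), (11, 14)]


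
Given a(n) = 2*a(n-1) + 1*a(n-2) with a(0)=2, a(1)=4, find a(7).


Build bottom-up:
...a(5)=140, a(6)=338, a(7)=2*338+1*140=816


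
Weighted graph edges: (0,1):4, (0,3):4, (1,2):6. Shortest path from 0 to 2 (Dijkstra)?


Dijkstra from 0:
Distances: {0: 0, 1: 4, 2: 10, 3: 4}
Shortest distance to 2 = 10, path = [0, 1, 2]


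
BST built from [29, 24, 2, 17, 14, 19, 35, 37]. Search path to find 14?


BST root = 29
Search for 14: compare at each node
Path: [29, 24, 2, 17, 14]


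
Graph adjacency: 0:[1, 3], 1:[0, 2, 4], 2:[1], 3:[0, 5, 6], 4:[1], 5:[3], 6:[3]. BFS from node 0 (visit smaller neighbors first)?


BFS queue: start with [0]
Visit order: [0, 1, 3, 2, 4, 5, 6]


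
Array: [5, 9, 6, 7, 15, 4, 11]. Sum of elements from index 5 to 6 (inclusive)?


Prefix sums: [0, 5, 14, 20, 27, 42, 46, 57]
Sum[5..6] = prefix[7] - prefix[5] = 57 - 42 = 15


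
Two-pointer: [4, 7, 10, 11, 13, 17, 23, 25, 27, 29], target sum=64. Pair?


Two pointers: lo=0, hi=9
No pair sums to 64


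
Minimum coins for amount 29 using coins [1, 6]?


dp[0]=0; dp[i]=1+min(dp[i-c] for c in coins)
...dp[24]=4, dp[25]=5, dp[26]=6, dp[27]=7, dp[28]=8, dp[29]=9
Minimum coins for 29 = 9


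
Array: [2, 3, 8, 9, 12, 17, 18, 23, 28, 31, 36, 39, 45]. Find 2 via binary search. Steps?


Search for 2:
[0,12] mid=6 arr[6]=18
[0,5] mid=2 arr[2]=8
[0,1] mid=0 arr[0]=2
Total: 3 comparisons


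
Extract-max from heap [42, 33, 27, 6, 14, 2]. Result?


Max = 42
Replace root with last, heapify down
Resulting heap: [33, 14, 27, 6, 2]


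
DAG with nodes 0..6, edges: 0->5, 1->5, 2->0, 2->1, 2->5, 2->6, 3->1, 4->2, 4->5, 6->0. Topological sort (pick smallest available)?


Kahn's algorithm, process smallest node first
Order: [3, 4, 2, 1, 6, 0, 5]


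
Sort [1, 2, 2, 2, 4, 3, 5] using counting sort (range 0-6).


Count array: [0, 1, 3, 1, 1, 1, 0]
Reconstruct: [1, 2, 2, 2, 3, 4, 5]


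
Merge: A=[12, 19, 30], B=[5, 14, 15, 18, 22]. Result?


Compare heads, take smaller each step.
Merged: [5, 12, 14, 15, 18, 19, 22, 30]


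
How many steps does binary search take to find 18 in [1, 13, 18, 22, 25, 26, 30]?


Search for 18:
[0,6] mid=3 arr[3]=22
[0,2] mid=1 arr[1]=13
[2,2] mid=2 arr[2]=18
Total: 3 comparisons


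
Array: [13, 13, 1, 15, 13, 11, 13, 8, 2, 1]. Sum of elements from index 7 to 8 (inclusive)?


Prefix sums: [0, 13, 26, 27, 42, 55, 66, 79, 87, 89, 90]
Sum[7..8] = prefix[9] - prefix[7] = 89 - 79 = 10


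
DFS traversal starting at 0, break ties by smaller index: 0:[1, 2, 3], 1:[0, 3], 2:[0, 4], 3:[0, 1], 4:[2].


DFS stack-based: start with [0]
Visit order: [0, 1, 3, 2, 4]


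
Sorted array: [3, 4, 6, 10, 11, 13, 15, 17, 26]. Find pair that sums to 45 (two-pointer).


Two pointers: lo=0, hi=8
No pair sums to 45


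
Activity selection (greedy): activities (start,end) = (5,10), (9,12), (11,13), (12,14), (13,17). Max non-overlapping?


Greedy: pick earliest-ending, then skip overlaps.
Selected (3 activities): [(5, 10), (11, 13), (13, 17)]


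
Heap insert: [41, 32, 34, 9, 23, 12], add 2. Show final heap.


Append 2: [41, 32, 34, 9, 23, 12, 2]
Bubble up: no swaps needed
Result: [41, 32, 34, 9, 23, 12, 2]


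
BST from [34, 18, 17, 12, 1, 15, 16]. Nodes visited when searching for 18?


BST root = 34
Search for 18: compare at each node
Path: [34, 18]


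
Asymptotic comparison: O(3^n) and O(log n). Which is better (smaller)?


logarithmic grows slower than exponential (base 3)
O(log n) is asymptotically smaller; O(3^n) grows faster


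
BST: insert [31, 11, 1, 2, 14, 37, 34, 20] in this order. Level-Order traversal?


Root = 31; build tree by BST insertion.
Level-Order traversal: [31, 11, 37, 1, 14, 34, 2, 20]


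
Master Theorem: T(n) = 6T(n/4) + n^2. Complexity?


a=6, b=4, c=2. log_4(6)=1.292 < c=2. Case 3: O(n^c) = O(n^2)
Complexity: O(n^2)


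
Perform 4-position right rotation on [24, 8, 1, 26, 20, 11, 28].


Right rotate by 4: [26, 20, 11, 28, 24, 8, 1]


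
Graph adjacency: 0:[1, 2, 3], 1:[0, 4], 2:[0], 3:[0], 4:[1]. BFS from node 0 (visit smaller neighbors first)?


BFS queue: start with [0]
Visit order: [0, 1, 2, 3, 4]


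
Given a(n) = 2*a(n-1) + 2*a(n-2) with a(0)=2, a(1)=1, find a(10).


Build bottom-up:
...a(8)=2208, a(9)=6032, a(10)=2*6032+2*2208=16480


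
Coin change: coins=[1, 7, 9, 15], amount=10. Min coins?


dp[0]=0; dp[i]=1+min(dp[i-c] for c in coins)
...dp[5]=5, dp[6]=6, dp[7]=1, dp[8]=2, dp[9]=1, dp[10]=2
Minimum coins for 10 = 2


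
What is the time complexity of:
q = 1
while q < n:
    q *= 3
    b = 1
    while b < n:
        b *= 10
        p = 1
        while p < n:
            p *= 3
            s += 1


Per nesting level: O(log n) * O(log n) * O(log n) = O((log n)^3)
Complexity: O((log n)^3)


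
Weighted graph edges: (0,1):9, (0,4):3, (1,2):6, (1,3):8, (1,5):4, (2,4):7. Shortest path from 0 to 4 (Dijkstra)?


Dijkstra from 0:
Distances: {0: 0, 1: 9, 2: 10, 3: 17, 4: 3, 5: 13}
Shortest distance to 4 = 3, path = [0, 4]


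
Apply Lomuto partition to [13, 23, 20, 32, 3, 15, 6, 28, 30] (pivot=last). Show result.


Elements <= 30 go left of pivot.
Result: [13, 23, 20, 3, 15, 6, 28, 30, 32], pivot at index 7


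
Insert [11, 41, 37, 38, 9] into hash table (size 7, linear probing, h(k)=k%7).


Insertions: 11->slot 4; 41->slot 6; 37->slot 2; 38->slot 3; 9->slot 5
Table: [None, None, 37, 38, 11, 9, 41]


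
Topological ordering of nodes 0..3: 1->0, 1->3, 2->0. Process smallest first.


Kahn's algorithm, process smallest node first
Order: [1, 2, 0, 3]


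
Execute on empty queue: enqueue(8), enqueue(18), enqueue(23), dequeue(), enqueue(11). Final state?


enqueue(8) -> [8]
enqueue(18) -> [8, 18]
enqueue(23) -> [8, 18, 23]
dequeue() returns 8 -> [18, 23]
enqueue(11) -> [18, 23, 11]
Final queue (front to back): [18, 23, 11]


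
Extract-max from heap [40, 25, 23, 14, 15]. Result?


Max = 40
Replace root with last, heapify down
Resulting heap: [25, 15, 23, 14]


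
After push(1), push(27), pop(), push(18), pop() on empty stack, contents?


push(1) -> [1]
push(27) -> [1, 27]
pop() returns 27 -> [1]
push(18) -> [1, 18]
pop() returns 18 -> [1]
Final stack (bottom to top): [1]


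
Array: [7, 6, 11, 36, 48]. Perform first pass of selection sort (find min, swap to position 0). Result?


After one pass: [6, 7, 11, 36, 48]


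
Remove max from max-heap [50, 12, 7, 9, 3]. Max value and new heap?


Max = 50
Replace root with last, heapify down
Resulting heap: [12, 9, 7, 3]


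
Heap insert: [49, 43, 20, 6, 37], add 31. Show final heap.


Append 31: [49, 43, 20, 6, 37, 31]
Bubble up: swap idx 5(31) with idx 2(20)
Result: [49, 43, 31, 6, 37, 20]


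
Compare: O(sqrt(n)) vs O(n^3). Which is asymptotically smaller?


sublinear grows slower than cubic
O(sqrt(n)) is asymptotically smaller; O(n^3) grows faster


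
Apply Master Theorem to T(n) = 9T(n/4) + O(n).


a=9, b=4, c=1. log_4(9)=1.585 > c=1. Case 1: O(n^log_b(a)) = O(n^1.585)
Complexity: O(n^1.585)


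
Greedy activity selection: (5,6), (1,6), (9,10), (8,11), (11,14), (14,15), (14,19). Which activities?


Greedy: pick earliest-ending, then skip overlaps.
Selected (4 activities): [(5, 6), (9, 10), (11, 14), (14, 15)]


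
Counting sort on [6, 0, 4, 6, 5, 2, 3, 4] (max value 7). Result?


Count array: [1, 0, 1, 1, 2, 1, 2, 0]
Reconstruct: [0, 2, 3, 4, 4, 5, 6, 6]


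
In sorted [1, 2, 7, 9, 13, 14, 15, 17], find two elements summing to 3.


Two pointers: lo=0, hi=7
Found pair: (1, 2) summing to 3


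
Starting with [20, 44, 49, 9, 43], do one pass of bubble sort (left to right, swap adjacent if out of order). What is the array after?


After one pass: [20, 44, 9, 43, 49]


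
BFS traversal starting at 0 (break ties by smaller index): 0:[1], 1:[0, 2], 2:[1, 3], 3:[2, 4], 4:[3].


BFS queue: start with [0]
Visit order: [0, 1, 2, 3, 4]


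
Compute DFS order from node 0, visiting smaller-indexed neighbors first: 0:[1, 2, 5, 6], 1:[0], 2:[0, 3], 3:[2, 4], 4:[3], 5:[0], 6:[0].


DFS stack-based: start with [0]
Visit order: [0, 1, 2, 3, 4, 5, 6]


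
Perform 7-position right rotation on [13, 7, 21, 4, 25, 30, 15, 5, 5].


Right rotate by 7: [21, 4, 25, 30, 15, 5, 5, 13, 7]


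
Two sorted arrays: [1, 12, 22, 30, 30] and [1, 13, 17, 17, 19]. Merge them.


Compare heads, take smaller each step.
Merged: [1, 1, 12, 13, 17, 17, 19, 22, 30, 30]


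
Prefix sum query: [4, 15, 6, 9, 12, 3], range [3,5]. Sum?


Prefix sums: [0, 4, 19, 25, 34, 46, 49]
Sum[3..5] = prefix[6] - prefix[3] = 49 - 25 = 24


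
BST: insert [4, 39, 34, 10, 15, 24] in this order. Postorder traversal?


Root = 4; build tree by BST insertion.
Postorder traversal: [24, 15, 10, 34, 39, 4]


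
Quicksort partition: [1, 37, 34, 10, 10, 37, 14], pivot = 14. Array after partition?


Elements <= 14 go left of pivot.
Result: [1, 10, 10, 14, 34, 37, 37], pivot at index 3


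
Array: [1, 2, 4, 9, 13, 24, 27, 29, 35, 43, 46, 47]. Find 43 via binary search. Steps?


Search for 43:
[0,11] mid=5 arr[5]=24
[6,11] mid=8 arr[8]=35
[9,11] mid=10 arr[10]=46
[9,9] mid=9 arr[9]=43
Total: 4 comparisons


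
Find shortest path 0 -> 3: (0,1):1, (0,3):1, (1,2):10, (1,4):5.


Dijkstra from 0:
Distances: {0: 0, 1: 1, 2: 11, 3: 1, 4: 6}
Shortest distance to 3 = 1, path = [0, 3]


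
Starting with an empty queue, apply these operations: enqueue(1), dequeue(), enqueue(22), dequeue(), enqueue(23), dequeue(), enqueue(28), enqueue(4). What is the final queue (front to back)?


enqueue(1) -> [1]
dequeue() returns 1 -> []
enqueue(22) -> [22]
dequeue() returns 22 -> []
enqueue(23) -> [23]
dequeue() returns 23 -> []
enqueue(28) -> [28]
enqueue(4) -> [28, 4]
Final queue (front to back): [28, 4]


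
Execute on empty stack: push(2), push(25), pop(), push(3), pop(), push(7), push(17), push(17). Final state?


push(2) -> [2]
push(25) -> [2, 25]
pop() returns 25 -> [2]
push(3) -> [2, 3]
pop() returns 3 -> [2]
push(7) -> [2, 7]
push(17) -> [2, 7, 17]
push(17) -> [2, 7, 17, 17]
Final stack (bottom to top): [2, 7, 17, 17]


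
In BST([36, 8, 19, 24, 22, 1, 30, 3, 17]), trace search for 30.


BST root = 36
Search for 30: compare at each node
Path: [36, 8, 19, 24, 30]


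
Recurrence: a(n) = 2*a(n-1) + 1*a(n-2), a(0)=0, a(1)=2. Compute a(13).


Build bottom-up:
...a(11)=11482, a(12)=27720, a(13)=2*27720+1*11482=66922


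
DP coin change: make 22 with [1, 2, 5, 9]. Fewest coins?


dp[0]=0; dp[i]=1+min(dp[i-c] for c in coins)
...dp[17]=4, dp[18]=2, dp[19]=3, dp[20]=3, dp[21]=4, dp[22]=4
Minimum coins for 22 = 4


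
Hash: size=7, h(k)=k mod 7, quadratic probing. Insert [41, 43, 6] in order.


Insertions: 41->slot 6; 43->slot 1; 6->slot 0
Table: [6, 43, None, None, None, None, 41]


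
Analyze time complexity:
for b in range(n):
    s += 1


Per nesting level: O(n) = O(n)
Complexity: O(n)


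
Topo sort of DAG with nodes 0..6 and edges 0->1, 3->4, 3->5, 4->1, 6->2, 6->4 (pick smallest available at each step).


Kahn's algorithm, process smallest node first
Order: [0, 3, 5, 6, 2, 4, 1]


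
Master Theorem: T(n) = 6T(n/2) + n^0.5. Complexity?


a=6, b=2, c=0.5. log_2(6)=2.585 > c=0.5. Case 1: O(n^log_b(a)) = O(n^2.585)
Complexity: O(n^2.585)


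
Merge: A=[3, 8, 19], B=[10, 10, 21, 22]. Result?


Compare heads, take smaller each step.
Merged: [3, 8, 10, 10, 19, 21, 22]


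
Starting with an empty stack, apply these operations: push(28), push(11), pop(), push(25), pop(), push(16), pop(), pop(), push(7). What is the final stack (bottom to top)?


push(28) -> [28]
push(11) -> [28, 11]
pop() returns 11 -> [28]
push(25) -> [28, 25]
pop() returns 25 -> [28]
push(16) -> [28, 16]
pop() returns 16 -> [28]
pop() returns 28 -> []
push(7) -> [7]
Final stack (bottom to top): [7]


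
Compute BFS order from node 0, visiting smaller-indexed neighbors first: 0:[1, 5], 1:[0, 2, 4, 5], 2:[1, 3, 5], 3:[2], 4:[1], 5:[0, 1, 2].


BFS queue: start with [0]
Visit order: [0, 1, 5, 2, 4, 3]


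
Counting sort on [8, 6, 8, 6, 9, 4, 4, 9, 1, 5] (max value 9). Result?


Count array: [0, 1, 0, 0, 2, 1, 2, 0, 2, 2]
Reconstruct: [1, 4, 4, 5, 6, 6, 8, 8, 9, 9]


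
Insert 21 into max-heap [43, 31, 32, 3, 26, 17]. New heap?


Append 21: [43, 31, 32, 3, 26, 17, 21]
Bubble up: no swaps needed
Result: [43, 31, 32, 3, 26, 17, 21]


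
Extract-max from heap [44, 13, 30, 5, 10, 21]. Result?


Max = 44
Replace root with last, heapify down
Resulting heap: [30, 13, 21, 5, 10]


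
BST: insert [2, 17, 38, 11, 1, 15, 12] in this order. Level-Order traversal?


Root = 2; build tree by BST insertion.
Level-Order traversal: [2, 1, 17, 11, 38, 15, 12]


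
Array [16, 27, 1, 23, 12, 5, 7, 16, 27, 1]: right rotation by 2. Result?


Right rotate by 2: [27, 1, 16, 27, 1, 23, 12, 5, 7, 16]


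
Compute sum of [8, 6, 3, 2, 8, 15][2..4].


Prefix sums: [0, 8, 14, 17, 19, 27, 42]
Sum[2..4] = prefix[5] - prefix[2] = 27 - 14 = 13


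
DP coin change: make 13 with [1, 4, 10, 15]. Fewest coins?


dp[0]=0; dp[i]=1+min(dp[i-c] for c in coins)
...dp[8]=2, dp[9]=3, dp[10]=1, dp[11]=2, dp[12]=3, dp[13]=4
Minimum coins for 13 = 4


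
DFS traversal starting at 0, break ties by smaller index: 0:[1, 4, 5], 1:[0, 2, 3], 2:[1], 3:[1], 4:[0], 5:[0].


DFS stack-based: start with [0]
Visit order: [0, 1, 2, 3, 4, 5]


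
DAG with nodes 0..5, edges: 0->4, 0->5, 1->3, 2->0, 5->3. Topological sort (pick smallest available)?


Kahn's algorithm, process smallest node first
Order: [1, 2, 0, 4, 5, 3]


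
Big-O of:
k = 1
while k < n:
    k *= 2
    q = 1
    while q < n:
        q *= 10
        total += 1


Per nesting level: O(log n) * O(log n) = O((log n)^2)
Complexity: O((log n)^2)


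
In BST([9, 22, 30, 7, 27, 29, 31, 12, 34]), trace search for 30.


BST root = 9
Search for 30: compare at each node
Path: [9, 22, 30]


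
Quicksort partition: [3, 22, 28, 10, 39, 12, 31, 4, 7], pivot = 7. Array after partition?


Elements <= 7 go left of pivot.
Result: [3, 4, 7, 10, 39, 12, 31, 22, 28], pivot at index 2


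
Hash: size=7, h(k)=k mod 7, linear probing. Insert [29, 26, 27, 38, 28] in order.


Insertions: 29->slot 1; 26->slot 5; 27->slot 6; 38->slot 3; 28->slot 0
Table: [28, 29, None, 38, None, 26, 27]


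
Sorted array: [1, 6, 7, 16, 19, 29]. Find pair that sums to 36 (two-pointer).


Two pointers: lo=0, hi=5
Found pair: (7, 29) summing to 36


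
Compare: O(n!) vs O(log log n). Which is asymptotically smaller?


double-logarithmic grows slower than factorial
O(log log n) is asymptotically smaller; O(n!) grows faster


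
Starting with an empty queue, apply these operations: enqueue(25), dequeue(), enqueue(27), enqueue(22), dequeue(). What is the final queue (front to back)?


enqueue(25) -> [25]
dequeue() returns 25 -> []
enqueue(27) -> [27]
enqueue(22) -> [27, 22]
dequeue() returns 27 -> [22]
Final queue (front to back): [22]


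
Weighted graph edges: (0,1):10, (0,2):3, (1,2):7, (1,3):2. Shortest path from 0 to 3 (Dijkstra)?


Dijkstra from 0:
Distances: {0: 0, 1: 10, 2: 3, 3: 12}
Shortest distance to 3 = 12, path = [0, 1, 3]


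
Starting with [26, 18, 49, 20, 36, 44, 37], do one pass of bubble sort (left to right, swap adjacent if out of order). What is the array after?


After one pass: [18, 26, 20, 36, 44, 37, 49]


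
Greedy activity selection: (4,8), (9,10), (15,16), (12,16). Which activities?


Greedy: pick earliest-ending, then skip overlaps.
Selected (3 activities): [(4, 8), (9, 10), (15, 16)]


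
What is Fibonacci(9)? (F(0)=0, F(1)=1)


F(n)=F(n-1)+F(n-2)
...F(7)=13, F(8)=21, F(9)=34


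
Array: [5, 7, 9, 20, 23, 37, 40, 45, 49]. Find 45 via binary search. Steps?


Search for 45:
[0,8] mid=4 arr[4]=23
[5,8] mid=6 arr[6]=40
[7,8] mid=7 arr[7]=45
Total: 3 comparisons


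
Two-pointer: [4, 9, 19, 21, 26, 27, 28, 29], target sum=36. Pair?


Two pointers: lo=0, hi=7
Found pair: (9, 27) summing to 36


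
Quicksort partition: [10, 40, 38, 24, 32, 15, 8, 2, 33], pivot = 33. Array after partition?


Elements <= 33 go left of pivot.
Result: [10, 24, 32, 15, 8, 2, 33, 40, 38], pivot at index 6


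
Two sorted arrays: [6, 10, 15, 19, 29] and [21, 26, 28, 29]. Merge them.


Compare heads, take smaller each step.
Merged: [6, 10, 15, 19, 21, 26, 28, 29, 29]


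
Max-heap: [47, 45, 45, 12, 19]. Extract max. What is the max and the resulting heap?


Max = 47
Replace root with last, heapify down
Resulting heap: [45, 19, 45, 12]


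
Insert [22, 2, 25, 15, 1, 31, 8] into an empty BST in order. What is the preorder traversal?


Root = 22; build tree by BST insertion.
Preorder traversal: [22, 2, 1, 15, 8, 25, 31]


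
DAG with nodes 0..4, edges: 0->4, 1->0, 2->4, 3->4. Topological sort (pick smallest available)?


Kahn's algorithm, process smallest node first
Order: [1, 0, 2, 3, 4]


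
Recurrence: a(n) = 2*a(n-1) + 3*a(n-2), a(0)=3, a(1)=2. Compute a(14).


Build bottom-up:
...a(12)=664303, a(13)=1992902, a(14)=2*1992902+3*664303=5978713


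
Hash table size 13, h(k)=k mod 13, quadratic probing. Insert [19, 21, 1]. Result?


Insertions: 19->slot 6; 21->slot 8; 1->slot 1
Table: [None, 1, None, None, None, None, 19, None, 21, None, None, None, None]


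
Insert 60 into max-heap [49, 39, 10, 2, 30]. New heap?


Append 60: [49, 39, 10, 2, 30, 60]
Bubble up: swap idx 5(60) with idx 2(10); swap idx 2(60) with idx 0(49)
Result: [60, 39, 49, 2, 30, 10]


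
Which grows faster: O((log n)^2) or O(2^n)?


polylogarithmic grows slower than exponential
O((log n)^2) is asymptotically smaller; O(2^n) grows faster


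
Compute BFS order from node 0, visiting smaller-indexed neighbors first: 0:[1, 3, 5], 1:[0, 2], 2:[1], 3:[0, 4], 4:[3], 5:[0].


BFS queue: start with [0]
Visit order: [0, 1, 3, 5, 2, 4]


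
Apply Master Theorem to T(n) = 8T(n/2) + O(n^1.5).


a=8, b=2, c=1.5. log_2(8)=3 > c=1.5. Case 1: O(n^log_b(a)) = O(n^3)
Complexity: O(n^3)


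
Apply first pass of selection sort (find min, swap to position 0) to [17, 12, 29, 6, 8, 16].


After one pass: [6, 12, 29, 17, 8, 16]


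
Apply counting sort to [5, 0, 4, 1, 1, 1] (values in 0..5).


Count array: [1, 3, 0, 0, 1, 1]
Reconstruct: [0, 1, 1, 1, 4, 5]


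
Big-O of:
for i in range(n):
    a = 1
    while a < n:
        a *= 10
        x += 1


Per nesting level: O(n) * O(log n) = O(n log n)
Complexity: O(n log n)


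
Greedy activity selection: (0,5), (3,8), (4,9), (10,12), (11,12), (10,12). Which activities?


Greedy: pick earliest-ending, then skip overlaps.
Selected (2 activities): [(0, 5), (10, 12)]


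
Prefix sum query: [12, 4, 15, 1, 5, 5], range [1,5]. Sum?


Prefix sums: [0, 12, 16, 31, 32, 37, 42]
Sum[1..5] = prefix[6] - prefix[1] = 42 - 12 = 30


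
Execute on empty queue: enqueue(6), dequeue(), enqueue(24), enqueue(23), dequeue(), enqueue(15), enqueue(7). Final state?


enqueue(6) -> [6]
dequeue() returns 6 -> []
enqueue(24) -> [24]
enqueue(23) -> [24, 23]
dequeue() returns 24 -> [23]
enqueue(15) -> [23, 15]
enqueue(7) -> [23, 15, 7]
Final queue (front to back): [23, 15, 7]


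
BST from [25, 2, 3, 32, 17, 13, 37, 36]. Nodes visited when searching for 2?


BST root = 25
Search for 2: compare at each node
Path: [25, 2]


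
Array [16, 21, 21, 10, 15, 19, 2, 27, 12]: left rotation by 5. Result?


Left rotate by 5: [19, 2, 27, 12, 16, 21, 21, 10, 15]


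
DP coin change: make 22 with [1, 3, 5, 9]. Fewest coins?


dp[0]=0; dp[i]=1+min(dp[i-c] for c in coins)
...dp[17]=3, dp[18]=2, dp[19]=3, dp[20]=4, dp[21]=3, dp[22]=4
Minimum coins for 22 = 4


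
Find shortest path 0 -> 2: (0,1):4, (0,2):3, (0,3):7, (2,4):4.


Dijkstra from 0:
Distances: {0: 0, 1: 4, 2: 3, 3: 7, 4: 7}
Shortest distance to 2 = 3, path = [0, 2]


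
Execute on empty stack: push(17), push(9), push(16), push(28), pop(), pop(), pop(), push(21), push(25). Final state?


push(17) -> [17]
push(9) -> [17, 9]
push(16) -> [17, 9, 16]
push(28) -> [17, 9, 16, 28]
pop() returns 28 -> [17, 9, 16]
pop() returns 16 -> [17, 9]
pop() returns 9 -> [17]
push(21) -> [17, 21]
push(25) -> [17, 21, 25]
Final stack (bottom to top): [17, 21, 25]


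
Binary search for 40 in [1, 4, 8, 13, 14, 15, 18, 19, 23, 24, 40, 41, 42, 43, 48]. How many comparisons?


Search for 40:
[0,14] mid=7 arr[7]=19
[8,14] mid=11 arr[11]=41
[8,10] mid=9 arr[9]=24
[10,10] mid=10 arr[10]=40
Total: 4 comparisons


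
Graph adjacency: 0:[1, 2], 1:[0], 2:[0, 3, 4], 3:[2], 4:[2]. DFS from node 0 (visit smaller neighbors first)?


DFS stack-based: start with [0]
Visit order: [0, 1, 2, 3, 4]


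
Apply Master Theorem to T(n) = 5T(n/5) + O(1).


a=5, b=5, c=0. log_5(5)=1 > c=0. Case 1: O(n^log_b(a)) = O(n)
Complexity: O(n)


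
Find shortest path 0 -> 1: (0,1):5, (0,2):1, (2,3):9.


Dijkstra from 0:
Distances: {0: 0, 1: 5, 2: 1, 3: 10}
Shortest distance to 1 = 5, path = [0, 1]


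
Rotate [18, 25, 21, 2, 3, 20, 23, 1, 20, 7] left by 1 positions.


Left rotate by 1: [25, 21, 2, 3, 20, 23, 1, 20, 7, 18]


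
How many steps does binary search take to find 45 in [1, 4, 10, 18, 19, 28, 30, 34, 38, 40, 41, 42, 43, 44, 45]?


Search for 45:
[0,14] mid=7 arr[7]=34
[8,14] mid=11 arr[11]=42
[12,14] mid=13 arr[13]=44
[14,14] mid=14 arr[14]=45
Total: 4 comparisons


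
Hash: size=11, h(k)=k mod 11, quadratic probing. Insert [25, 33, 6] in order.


Insertions: 25->slot 3; 33->slot 0; 6->slot 6
Table: [33, None, None, 25, None, None, 6, None, None, None, None]


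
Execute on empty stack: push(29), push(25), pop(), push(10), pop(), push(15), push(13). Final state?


push(29) -> [29]
push(25) -> [29, 25]
pop() returns 25 -> [29]
push(10) -> [29, 10]
pop() returns 10 -> [29]
push(15) -> [29, 15]
push(13) -> [29, 15, 13]
Final stack (bottom to top): [29, 15, 13]


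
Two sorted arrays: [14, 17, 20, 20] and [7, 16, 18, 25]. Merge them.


Compare heads, take smaller each step.
Merged: [7, 14, 16, 17, 18, 20, 20, 25]


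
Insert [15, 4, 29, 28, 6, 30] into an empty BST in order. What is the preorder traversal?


Root = 15; build tree by BST insertion.
Preorder traversal: [15, 4, 6, 29, 28, 30]


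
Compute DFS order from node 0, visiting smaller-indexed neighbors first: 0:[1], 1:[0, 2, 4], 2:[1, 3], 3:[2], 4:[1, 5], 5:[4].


DFS stack-based: start with [0]
Visit order: [0, 1, 2, 3, 4, 5]


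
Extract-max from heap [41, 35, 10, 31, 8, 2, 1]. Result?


Max = 41
Replace root with last, heapify down
Resulting heap: [35, 31, 10, 1, 8, 2]


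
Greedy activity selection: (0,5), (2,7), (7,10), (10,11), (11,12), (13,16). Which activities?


Greedy: pick earliest-ending, then skip overlaps.
Selected (5 activities): [(0, 5), (7, 10), (10, 11), (11, 12), (13, 16)]


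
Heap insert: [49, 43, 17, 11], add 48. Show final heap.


Append 48: [49, 43, 17, 11, 48]
Bubble up: swap idx 4(48) with idx 1(43)
Result: [49, 48, 17, 11, 43]


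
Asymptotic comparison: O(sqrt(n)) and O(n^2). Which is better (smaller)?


sublinear grows slower than quadratic
O(sqrt(n)) is asymptotically smaller; O(n^2) grows faster


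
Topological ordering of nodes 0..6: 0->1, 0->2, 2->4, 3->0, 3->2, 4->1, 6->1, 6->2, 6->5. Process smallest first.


Kahn's algorithm, process smallest node first
Order: [3, 0, 6, 2, 4, 1, 5]


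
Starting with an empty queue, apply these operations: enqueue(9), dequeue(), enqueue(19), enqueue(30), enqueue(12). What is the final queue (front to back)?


enqueue(9) -> [9]
dequeue() returns 9 -> []
enqueue(19) -> [19]
enqueue(30) -> [19, 30]
enqueue(12) -> [19, 30, 12]
Final queue (front to back): [19, 30, 12]


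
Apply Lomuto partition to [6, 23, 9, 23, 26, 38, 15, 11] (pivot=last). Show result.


Elements <= 11 go left of pivot.
Result: [6, 9, 11, 23, 26, 38, 15, 23], pivot at index 2


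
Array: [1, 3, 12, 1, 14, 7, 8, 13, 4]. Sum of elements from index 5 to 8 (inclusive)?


Prefix sums: [0, 1, 4, 16, 17, 31, 38, 46, 59, 63]
Sum[5..8] = prefix[9] - prefix[5] = 63 - 31 = 32


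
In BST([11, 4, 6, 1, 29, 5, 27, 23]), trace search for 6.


BST root = 11
Search for 6: compare at each node
Path: [11, 4, 6]


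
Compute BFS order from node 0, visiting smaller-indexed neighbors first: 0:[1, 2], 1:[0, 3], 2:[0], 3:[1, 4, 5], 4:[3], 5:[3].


BFS queue: start with [0]
Visit order: [0, 1, 2, 3, 4, 5]


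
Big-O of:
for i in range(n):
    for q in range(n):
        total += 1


Per nesting level: O(n) * O(n) = O(n^2)
Complexity: O(n^2)


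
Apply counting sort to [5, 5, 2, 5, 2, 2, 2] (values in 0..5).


Count array: [0, 0, 4, 0, 0, 3]
Reconstruct: [2, 2, 2, 2, 5, 5, 5]


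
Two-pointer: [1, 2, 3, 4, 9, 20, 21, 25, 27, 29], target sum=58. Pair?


Two pointers: lo=0, hi=9
No pair sums to 58


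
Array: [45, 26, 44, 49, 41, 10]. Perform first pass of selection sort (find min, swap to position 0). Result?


After one pass: [10, 26, 44, 49, 41, 45]


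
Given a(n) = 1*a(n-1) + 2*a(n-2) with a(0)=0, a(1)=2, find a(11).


Build bottom-up:
...a(9)=342, a(10)=682, a(11)=1*682+2*342=1366


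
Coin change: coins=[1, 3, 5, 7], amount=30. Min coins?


dp[0]=0; dp[i]=1+min(dp[i-c] for c in coins)
...dp[25]=5, dp[26]=4, dp[27]=5, dp[28]=4, dp[29]=5, dp[30]=6
Minimum coins for 30 = 6


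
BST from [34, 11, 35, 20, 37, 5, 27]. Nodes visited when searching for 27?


BST root = 34
Search for 27: compare at each node
Path: [34, 11, 20, 27]


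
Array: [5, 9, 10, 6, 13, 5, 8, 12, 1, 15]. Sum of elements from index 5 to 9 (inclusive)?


Prefix sums: [0, 5, 14, 24, 30, 43, 48, 56, 68, 69, 84]
Sum[5..9] = prefix[10] - prefix[5] = 84 - 43 = 41


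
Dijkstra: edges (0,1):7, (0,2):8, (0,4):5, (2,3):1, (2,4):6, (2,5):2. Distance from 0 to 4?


Dijkstra from 0:
Distances: {0: 0, 1: 7, 2: 8, 3: 9, 4: 5, 5: 10}
Shortest distance to 4 = 5, path = [0, 4]


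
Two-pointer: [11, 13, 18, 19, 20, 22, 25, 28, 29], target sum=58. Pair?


Two pointers: lo=0, hi=8
No pair sums to 58


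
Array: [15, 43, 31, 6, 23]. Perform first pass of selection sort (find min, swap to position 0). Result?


After one pass: [6, 43, 31, 15, 23]


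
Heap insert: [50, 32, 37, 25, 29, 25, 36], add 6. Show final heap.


Append 6: [50, 32, 37, 25, 29, 25, 36, 6]
Bubble up: no swaps needed
Result: [50, 32, 37, 25, 29, 25, 36, 6]


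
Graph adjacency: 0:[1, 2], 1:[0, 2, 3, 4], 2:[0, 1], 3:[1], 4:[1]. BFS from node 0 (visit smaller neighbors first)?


BFS queue: start with [0]
Visit order: [0, 1, 2, 3, 4]


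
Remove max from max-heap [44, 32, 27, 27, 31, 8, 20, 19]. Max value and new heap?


Max = 44
Replace root with last, heapify down
Resulting heap: [32, 31, 27, 27, 19, 8, 20]


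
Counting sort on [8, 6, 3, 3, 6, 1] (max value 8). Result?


Count array: [0, 1, 0, 2, 0, 0, 2, 0, 1]
Reconstruct: [1, 3, 3, 6, 6, 8]


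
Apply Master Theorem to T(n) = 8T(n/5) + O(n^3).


a=8, b=5, c=3. log_5(8)=1.292 < c=3. Case 3: O(n^c) = O(n^3)
Complexity: O(n^3)


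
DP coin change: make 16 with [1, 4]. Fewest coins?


dp[0]=0; dp[i]=1+min(dp[i-c] for c in coins)
...dp[11]=5, dp[12]=3, dp[13]=4, dp[14]=5, dp[15]=6, dp[16]=4
Minimum coins for 16 = 4


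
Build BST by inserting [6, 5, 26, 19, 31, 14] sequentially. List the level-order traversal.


Root = 6; build tree by BST insertion.
Level-Order traversal: [6, 5, 26, 19, 31, 14]


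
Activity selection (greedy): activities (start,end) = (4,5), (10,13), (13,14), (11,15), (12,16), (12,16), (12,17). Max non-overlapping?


Greedy: pick earliest-ending, then skip overlaps.
Selected (3 activities): [(4, 5), (10, 13), (13, 14)]


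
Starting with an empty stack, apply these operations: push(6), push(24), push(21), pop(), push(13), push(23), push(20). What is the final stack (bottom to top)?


push(6) -> [6]
push(24) -> [6, 24]
push(21) -> [6, 24, 21]
pop() returns 21 -> [6, 24]
push(13) -> [6, 24, 13]
push(23) -> [6, 24, 13, 23]
push(20) -> [6, 24, 13, 23, 20]
Final stack (bottom to top): [6, 24, 13, 23, 20]


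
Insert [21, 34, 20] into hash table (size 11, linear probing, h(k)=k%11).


Insertions: 21->slot 10; 34->slot 1; 20->slot 9
Table: [None, 34, None, None, None, None, None, None, None, 20, 21]


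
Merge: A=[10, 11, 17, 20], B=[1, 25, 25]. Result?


Compare heads, take smaller each step.
Merged: [1, 10, 11, 17, 20, 25, 25]


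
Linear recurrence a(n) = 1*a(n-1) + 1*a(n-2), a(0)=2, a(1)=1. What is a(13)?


Build bottom-up:
...a(11)=199, a(12)=322, a(13)=1*322+1*199=521


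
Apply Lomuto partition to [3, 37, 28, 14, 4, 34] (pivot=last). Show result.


Elements <= 34 go left of pivot.
Result: [3, 28, 14, 4, 34, 37], pivot at index 4


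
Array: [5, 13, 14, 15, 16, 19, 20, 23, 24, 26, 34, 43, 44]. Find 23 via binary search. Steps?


Search for 23:
[0,12] mid=6 arr[6]=20
[7,12] mid=9 arr[9]=26
[7,8] mid=7 arr[7]=23
Total: 3 comparisons


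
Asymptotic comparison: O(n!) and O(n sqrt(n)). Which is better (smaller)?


n^1.5 grows slower than factorial
O(n sqrt(n)) is asymptotically smaller; O(n!) grows faster


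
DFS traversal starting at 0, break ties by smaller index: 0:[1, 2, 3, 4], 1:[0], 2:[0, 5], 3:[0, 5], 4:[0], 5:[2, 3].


DFS stack-based: start with [0]
Visit order: [0, 1, 2, 5, 3, 4]


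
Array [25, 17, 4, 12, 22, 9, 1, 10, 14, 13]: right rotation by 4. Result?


Right rotate by 4: [1, 10, 14, 13, 25, 17, 4, 12, 22, 9]


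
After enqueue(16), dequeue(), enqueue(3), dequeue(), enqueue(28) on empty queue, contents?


enqueue(16) -> [16]
dequeue() returns 16 -> []
enqueue(3) -> [3]
dequeue() returns 3 -> []
enqueue(28) -> [28]
Final queue (front to back): [28]


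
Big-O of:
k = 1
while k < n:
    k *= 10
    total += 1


Per nesting level: O(log n) = O(log n)
Complexity: O(log n)


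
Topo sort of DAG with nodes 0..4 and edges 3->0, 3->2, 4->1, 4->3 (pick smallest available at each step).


Kahn's algorithm, process smallest node first
Order: [4, 1, 3, 0, 2]


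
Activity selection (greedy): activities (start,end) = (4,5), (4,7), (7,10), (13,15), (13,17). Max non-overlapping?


Greedy: pick earliest-ending, then skip overlaps.
Selected (3 activities): [(4, 5), (7, 10), (13, 15)]


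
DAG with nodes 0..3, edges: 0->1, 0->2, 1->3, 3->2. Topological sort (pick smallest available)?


Kahn's algorithm, process smallest node first
Order: [0, 1, 3, 2]


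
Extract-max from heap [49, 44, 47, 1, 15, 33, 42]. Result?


Max = 49
Replace root with last, heapify down
Resulting heap: [47, 44, 42, 1, 15, 33]


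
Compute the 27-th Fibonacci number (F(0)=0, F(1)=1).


F(n)=F(n-1)+F(n-2)
...F(25)=75025, F(26)=121393, F(27)=196418


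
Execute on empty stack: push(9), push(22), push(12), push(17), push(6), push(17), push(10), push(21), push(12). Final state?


push(9) -> [9]
push(22) -> [9, 22]
push(12) -> [9, 22, 12]
push(17) -> [9, 22, 12, 17]
push(6) -> [9, 22, 12, 17, 6]
push(17) -> [9, 22, 12, 17, 6, 17]
push(10) -> [9, 22, 12, 17, 6, 17, 10]
push(21) -> [9, 22, 12, 17, 6, 17, 10, 21]
push(12) -> [9, 22, 12, 17, 6, 17, 10, 21, 12]
Final stack (bottom to top): [9, 22, 12, 17, 6, 17, 10, 21, 12]


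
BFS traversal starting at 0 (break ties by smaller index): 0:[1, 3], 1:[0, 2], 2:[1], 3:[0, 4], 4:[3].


BFS queue: start with [0]
Visit order: [0, 1, 3, 2, 4]


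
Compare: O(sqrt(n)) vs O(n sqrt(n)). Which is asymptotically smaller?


sublinear grows slower than n^1.5
O(sqrt(n)) is asymptotically smaller; O(n sqrt(n)) grows faster


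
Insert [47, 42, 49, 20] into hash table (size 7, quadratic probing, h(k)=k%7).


Insertions: 47->slot 5; 42->slot 0; 49->slot 1; 20->slot 6
Table: [42, 49, None, None, None, 47, 20]


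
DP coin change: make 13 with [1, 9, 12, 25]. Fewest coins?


dp[0]=0; dp[i]=1+min(dp[i-c] for c in coins)
...dp[8]=8, dp[9]=1, dp[10]=2, dp[11]=3, dp[12]=1, dp[13]=2
Minimum coins for 13 = 2


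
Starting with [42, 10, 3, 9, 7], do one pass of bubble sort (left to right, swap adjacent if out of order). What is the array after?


After one pass: [10, 3, 9, 7, 42]


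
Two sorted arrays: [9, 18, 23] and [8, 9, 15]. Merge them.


Compare heads, take smaller each step.
Merged: [8, 9, 9, 15, 18, 23]


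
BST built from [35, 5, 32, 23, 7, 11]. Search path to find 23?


BST root = 35
Search for 23: compare at each node
Path: [35, 5, 32, 23]


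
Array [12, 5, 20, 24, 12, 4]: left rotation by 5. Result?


Left rotate by 5: [4, 12, 5, 20, 24, 12]


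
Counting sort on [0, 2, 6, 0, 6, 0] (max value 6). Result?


Count array: [3, 0, 1, 0, 0, 0, 2]
Reconstruct: [0, 0, 0, 2, 6, 6]


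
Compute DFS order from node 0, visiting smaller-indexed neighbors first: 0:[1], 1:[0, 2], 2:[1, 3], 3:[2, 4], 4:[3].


DFS stack-based: start with [0]
Visit order: [0, 1, 2, 3, 4]


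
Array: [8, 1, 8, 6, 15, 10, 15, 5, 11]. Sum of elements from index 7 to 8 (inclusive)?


Prefix sums: [0, 8, 9, 17, 23, 38, 48, 63, 68, 79]
Sum[7..8] = prefix[9] - prefix[7] = 79 - 63 = 16


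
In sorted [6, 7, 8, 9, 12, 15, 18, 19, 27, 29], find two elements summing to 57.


Two pointers: lo=0, hi=9
No pair sums to 57


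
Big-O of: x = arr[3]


Analysis: constant-time operation, no loop
Complexity: O(1)


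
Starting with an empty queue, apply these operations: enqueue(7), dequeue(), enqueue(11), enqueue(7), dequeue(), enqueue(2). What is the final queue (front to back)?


enqueue(7) -> [7]
dequeue() returns 7 -> []
enqueue(11) -> [11]
enqueue(7) -> [11, 7]
dequeue() returns 11 -> [7]
enqueue(2) -> [7, 2]
Final queue (front to back): [7, 2]


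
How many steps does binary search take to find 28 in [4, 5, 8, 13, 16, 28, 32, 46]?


Search for 28:
[0,7] mid=3 arr[3]=13
[4,7] mid=5 arr[5]=28
Total: 2 comparisons


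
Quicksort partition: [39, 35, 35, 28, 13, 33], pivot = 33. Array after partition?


Elements <= 33 go left of pivot.
Result: [28, 13, 33, 39, 35, 35], pivot at index 2


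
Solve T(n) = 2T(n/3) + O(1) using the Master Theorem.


a=2, b=3, c=0. log_3(2)=0.631 > c=0. Case 1: O(n^log_b(a)) = O(n^0.631)
Complexity: O(n^0.631)


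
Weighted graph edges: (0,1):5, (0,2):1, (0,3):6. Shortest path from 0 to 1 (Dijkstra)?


Dijkstra from 0:
Distances: {0: 0, 1: 5, 2: 1, 3: 6}
Shortest distance to 1 = 5, path = [0, 1]


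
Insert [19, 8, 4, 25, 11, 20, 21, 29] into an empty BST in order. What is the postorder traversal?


Root = 19; build tree by BST insertion.
Postorder traversal: [4, 11, 8, 21, 20, 29, 25, 19]


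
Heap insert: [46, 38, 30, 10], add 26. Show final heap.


Append 26: [46, 38, 30, 10, 26]
Bubble up: no swaps needed
Result: [46, 38, 30, 10, 26]


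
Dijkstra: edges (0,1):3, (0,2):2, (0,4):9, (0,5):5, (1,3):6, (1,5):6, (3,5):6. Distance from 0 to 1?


Dijkstra from 0:
Distances: {0: 0, 1: 3, 2: 2, 3: 9, 4: 9, 5: 5}
Shortest distance to 1 = 3, path = [0, 1]


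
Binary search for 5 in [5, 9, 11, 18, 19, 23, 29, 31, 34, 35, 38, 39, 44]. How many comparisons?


Search for 5:
[0,12] mid=6 arr[6]=29
[0,5] mid=2 arr[2]=11
[0,1] mid=0 arr[0]=5
Total: 3 comparisons
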